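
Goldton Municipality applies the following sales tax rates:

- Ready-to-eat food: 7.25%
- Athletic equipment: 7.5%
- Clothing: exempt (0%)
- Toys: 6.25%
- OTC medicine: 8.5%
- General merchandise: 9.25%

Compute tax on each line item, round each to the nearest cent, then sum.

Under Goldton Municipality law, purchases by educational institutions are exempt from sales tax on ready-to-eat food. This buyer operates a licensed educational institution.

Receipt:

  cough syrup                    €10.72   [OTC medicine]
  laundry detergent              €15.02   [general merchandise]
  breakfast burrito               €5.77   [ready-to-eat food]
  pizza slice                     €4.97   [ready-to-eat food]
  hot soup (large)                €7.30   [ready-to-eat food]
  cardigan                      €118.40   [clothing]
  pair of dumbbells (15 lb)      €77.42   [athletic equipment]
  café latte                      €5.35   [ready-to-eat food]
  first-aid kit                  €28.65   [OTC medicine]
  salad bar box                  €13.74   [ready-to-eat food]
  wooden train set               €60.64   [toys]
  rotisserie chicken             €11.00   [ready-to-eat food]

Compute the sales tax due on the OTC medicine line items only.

€3.35

Cough syrup €10.72: OTC medicine → 8.5% → €0.91
First-aid kit €28.65: OTC medicine → 8.5% → €2.44
Tax on OTC medicine = €0.91 + €2.44 = €3.35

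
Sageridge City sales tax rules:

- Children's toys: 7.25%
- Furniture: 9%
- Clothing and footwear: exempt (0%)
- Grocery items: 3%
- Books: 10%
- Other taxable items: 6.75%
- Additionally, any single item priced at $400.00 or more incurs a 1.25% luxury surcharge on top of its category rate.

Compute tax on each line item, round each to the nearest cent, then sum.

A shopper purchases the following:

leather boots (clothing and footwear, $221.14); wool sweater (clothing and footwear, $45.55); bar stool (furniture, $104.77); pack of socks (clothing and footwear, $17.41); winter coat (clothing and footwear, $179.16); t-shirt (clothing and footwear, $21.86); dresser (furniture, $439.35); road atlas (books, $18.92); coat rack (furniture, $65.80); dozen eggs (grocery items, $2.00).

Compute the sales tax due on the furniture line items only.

$60.38

Bar stool $104.77: furniture → 9% → $9.43
Dresser $439.35: furniture → 9% + 1.25% surcharge = 10.25% → $45.03
Coat rack $65.80: furniture → 9% → $5.92
Tax on furniture = $9.43 + $45.03 + $5.92 = $60.38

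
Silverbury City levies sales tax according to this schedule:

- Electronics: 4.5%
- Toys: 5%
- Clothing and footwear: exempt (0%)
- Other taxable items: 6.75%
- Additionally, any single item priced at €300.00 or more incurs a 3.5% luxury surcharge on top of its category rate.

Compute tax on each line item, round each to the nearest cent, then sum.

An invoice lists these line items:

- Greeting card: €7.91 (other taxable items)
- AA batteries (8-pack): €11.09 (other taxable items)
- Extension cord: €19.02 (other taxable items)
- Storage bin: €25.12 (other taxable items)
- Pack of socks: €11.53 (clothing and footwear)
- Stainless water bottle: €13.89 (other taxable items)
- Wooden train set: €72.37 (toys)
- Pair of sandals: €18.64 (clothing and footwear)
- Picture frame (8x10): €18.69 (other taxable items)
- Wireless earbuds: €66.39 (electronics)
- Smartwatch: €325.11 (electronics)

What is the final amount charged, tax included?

€628.84

Greeting card €7.91: other taxable items → 6.75% → €0.53
AA batteries (8-pack) €11.09: other taxable items → 6.75% → €0.75
Extension cord €19.02: other taxable items → 6.75% → €1.28
Storage bin €25.12: other taxable items → 6.75% → €1.70
Pack of socks €11.53: clothing and footwear → 0% → €0.00
Stainless water bottle €13.89: other taxable items → 6.75% → €0.94
Wooden train set €72.37: toys → 5% → €3.62
Pair of sandals €18.64: clothing and footwear → 0% → €0.00
Picture frame (8x10) €18.69: other taxable items → 6.75% → €1.26
Wireless earbuds €66.39: electronics → 4.5% → €2.99
Smartwatch €325.11: electronics → 4.5% + 3.5% surcharge = 8% → €26.01
Subtotal = €589.76; tax = €39.08; total due = €628.84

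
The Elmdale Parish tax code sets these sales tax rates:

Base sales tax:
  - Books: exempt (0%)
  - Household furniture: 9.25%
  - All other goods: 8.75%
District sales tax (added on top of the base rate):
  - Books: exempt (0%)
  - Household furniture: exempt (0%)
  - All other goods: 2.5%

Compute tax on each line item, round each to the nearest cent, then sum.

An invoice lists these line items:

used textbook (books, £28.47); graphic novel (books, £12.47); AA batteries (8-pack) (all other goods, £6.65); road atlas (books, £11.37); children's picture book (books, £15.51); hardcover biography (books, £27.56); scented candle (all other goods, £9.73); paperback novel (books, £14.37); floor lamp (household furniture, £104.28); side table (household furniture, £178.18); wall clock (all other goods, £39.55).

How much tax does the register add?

£32.42

Used textbook £28.47: books → 0% + 0% district = 0% → £0.00
Graphic novel £12.47: books → 0% + 0% district = 0% → £0.00
AA batteries (8-pack) £6.65: all other goods → 8.75% + 2.5% district = 11.25% → £0.75
Road atlas £11.37: books → 0% + 0% district = 0% → £0.00
Children's picture book £15.51: books → 0% + 0% district = 0% → £0.00
Hardcover biography £27.56: books → 0% + 0% district = 0% → £0.00
Scented candle £9.73: all other goods → 8.75% + 2.5% district = 11.25% → £1.09
Paperback novel £14.37: books → 0% + 0% district = 0% → £0.00
Floor lamp £104.28: household furniture → 9.25% + 0% district = 9.25% → £9.65
Side table £178.18: household furniture → 9.25% + 0% district = 9.25% → £16.48
Wall clock £39.55: all other goods → 8.75% + 2.5% district = 11.25% → £4.45
Total tax = £0.75 + £1.09 + £9.65 + £16.48 + £4.45 = £32.42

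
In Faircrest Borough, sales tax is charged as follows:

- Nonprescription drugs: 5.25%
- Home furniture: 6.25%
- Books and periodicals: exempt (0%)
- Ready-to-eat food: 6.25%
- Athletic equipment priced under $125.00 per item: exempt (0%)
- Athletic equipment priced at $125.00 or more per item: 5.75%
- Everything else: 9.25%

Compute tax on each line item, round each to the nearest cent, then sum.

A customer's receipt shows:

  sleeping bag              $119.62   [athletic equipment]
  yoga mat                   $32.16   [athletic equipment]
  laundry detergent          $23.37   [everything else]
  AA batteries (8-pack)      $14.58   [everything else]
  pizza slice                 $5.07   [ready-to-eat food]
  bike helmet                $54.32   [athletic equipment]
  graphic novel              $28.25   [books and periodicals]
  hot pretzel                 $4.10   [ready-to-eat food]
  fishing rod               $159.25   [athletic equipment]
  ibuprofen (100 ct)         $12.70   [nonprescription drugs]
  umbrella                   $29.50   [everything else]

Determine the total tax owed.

Sleeping bag $119.62: athletic equipment, under $125.00 → 0% → $0.00
Yoga mat $32.16: athletic equipment, under $125.00 → 0% → $0.00
Laundry detergent $23.37: everything else → 9.25% → $2.16
AA batteries (8-pack) $14.58: everything else → 9.25% → $1.35
Pizza slice $5.07: ready-to-eat food → 6.25% → $0.32
Bike helmet $54.32: athletic equipment, under $125.00 → 0% → $0.00
Graphic novel $28.25: books and periodicals → 0% → $0.00
Hot pretzel $4.10: ready-to-eat food → 6.25% → $0.26
Fishing rod $159.25: athletic equipment, $125.00 or more → 5.75% → $9.16
Ibuprofen (100 ct) $12.70: nonprescription drugs → 5.25% → $0.67
Umbrella $29.50: everything else → 9.25% → $2.73
Total tax = $2.16 + $1.35 + $0.32 + $0.26 + $9.16 + $0.67 + $2.73 = $16.65

$16.65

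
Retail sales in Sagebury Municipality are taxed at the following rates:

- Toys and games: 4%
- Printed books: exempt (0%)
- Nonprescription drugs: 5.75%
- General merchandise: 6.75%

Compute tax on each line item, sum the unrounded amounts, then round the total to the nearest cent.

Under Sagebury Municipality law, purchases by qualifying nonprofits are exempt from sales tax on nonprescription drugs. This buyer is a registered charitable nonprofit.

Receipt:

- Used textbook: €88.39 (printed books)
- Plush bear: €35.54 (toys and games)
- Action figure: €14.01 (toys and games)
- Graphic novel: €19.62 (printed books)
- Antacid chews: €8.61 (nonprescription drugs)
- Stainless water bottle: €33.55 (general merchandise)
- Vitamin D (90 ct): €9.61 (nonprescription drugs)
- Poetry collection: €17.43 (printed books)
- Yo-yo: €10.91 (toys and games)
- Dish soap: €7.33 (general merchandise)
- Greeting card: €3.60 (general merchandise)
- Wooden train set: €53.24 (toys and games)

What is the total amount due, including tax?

€309.39

Used textbook €88.39: printed books → 0% → €0.00
Plush bear €35.54: toys and games → 4% → €1.4216
Action figure €14.01: toys and games → 4% → €0.5604
Graphic novel €19.62: printed books → 0% → €0.00
Antacid chews €8.61: nonprescription drugs, buyer-exempt → 0% → €0.00
Stainless water bottle €33.55: general merchandise → 6.75% → €2.264625
Vitamin D (90 ct) €9.61: nonprescription drugs, buyer-exempt → 0% → €0.00
Poetry collection €17.43: printed books → 0% → €0.00
Yo-yo €10.91: toys and games → 4% → €0.4364
Dish soap €7.33: general merchandise → 6.75% → €0.494775
Greeting card €3.60: general merchandise → 6.75% → €0.243
Wooden train set €53.24: toys and games → 4% → €2.1296
Subtotal = €301.84; unrounded tax = €7.5504 → €7.55; total due = €309.39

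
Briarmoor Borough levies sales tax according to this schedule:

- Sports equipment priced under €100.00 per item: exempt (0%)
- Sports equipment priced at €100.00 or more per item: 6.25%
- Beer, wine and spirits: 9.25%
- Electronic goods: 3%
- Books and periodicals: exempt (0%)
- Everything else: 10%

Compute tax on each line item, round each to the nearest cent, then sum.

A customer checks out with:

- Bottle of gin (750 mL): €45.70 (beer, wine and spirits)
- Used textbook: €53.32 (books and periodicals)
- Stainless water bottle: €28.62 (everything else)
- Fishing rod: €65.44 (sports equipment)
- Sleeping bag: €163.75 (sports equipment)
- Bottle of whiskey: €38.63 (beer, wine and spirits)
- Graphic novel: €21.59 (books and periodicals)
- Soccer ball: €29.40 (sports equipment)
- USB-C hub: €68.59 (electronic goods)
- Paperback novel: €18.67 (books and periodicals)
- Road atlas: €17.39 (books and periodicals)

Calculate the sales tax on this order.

Bottle of gin (750 mL) €45.70: beer, wine and spirits → 9.25% → €4.23
Used textbook €53.32: books and periodicals → 0% → €0.00
Stainless water bottle €28.62: everything else → 10% → €2.86
Fishing rod €65.44: sports equipment, under €100.00 → 0% → €0.00
Sleeping bag €163.75: sports equipment, €100.00 or more → 6.25% → €10.23
Bottle of whiskey €38.63: beer, wine and spirits → 9.25% → €3.57
Graphic novel €21.59: books and periodicals → 0% → €0.00
Soccer ball €29.40: sports equipment, under €100.00 → 0% → €0.00
USB-C hub €68.59: electronic goods → 3% → €2.06
Paperback novel €18.67: books and periodicals → 0% → €0.00
Road atlas €17.39: books and periodicals → 0% → €0.00
Total tax = €4.23 + €2.86 + €10.23 + €3.57 + €2.06 = €22.95

€22.95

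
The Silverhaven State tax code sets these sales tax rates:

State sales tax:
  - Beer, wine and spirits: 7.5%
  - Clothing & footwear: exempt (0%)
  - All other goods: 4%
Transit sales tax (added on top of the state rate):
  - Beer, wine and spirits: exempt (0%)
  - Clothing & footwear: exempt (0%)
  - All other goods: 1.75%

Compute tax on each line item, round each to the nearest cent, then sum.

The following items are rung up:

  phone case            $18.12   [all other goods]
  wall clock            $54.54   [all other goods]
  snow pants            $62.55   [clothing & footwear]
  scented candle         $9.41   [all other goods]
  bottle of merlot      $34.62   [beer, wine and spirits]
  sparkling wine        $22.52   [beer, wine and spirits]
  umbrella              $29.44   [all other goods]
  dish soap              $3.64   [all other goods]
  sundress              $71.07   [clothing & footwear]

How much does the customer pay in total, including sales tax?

Phone case $18.12: all other goods → 4% + 1.75% transit = 5.75% → $1.04
Wall clock $54.54: all other goods → 4% + 1.75% transit = 5.75% → $3.14
Snow pants $62.55: clothing & footwear → 0% + 0% transit = 0% → $0.00
Scented candle $9.41: all other goods → 4% + 1.75% transit = 5.75% → $0.54
Bottle of merlot $34.62: beer, wine and spirits → 7.5% + 0% transit = 7.5% → $2.60
Sparkling wine $22.52: beer, wine and spirits → 7.5% + 0% transit = 7.5% → $1.69
Umbrella $29.44: all other goods → 4% + 1.75% transit = 5.75% → $1.69
Dish soap $3.64: all other goods → 4% + 1.75% transit = 5.75% → $0.21
Sundress $71.07: clothing & footwear → 0% + 0% transit = 0% → $0.00
Subtotal = $305.91; tax = $10.91; total due = $316.82

$316.82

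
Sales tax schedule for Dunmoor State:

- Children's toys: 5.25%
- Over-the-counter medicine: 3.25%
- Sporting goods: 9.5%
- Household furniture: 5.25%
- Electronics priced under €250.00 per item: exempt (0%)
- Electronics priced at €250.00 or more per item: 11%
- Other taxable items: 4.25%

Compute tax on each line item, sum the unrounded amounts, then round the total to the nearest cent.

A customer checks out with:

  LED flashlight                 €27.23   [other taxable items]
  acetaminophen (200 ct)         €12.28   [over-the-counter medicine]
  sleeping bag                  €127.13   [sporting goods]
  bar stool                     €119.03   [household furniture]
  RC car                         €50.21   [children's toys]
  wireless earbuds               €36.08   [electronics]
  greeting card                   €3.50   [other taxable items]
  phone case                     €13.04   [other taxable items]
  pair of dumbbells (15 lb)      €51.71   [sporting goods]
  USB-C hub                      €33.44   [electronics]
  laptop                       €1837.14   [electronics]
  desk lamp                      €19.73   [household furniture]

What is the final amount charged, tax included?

€2561.78

LED flashlight €27.23: other taxable items → 4.25% → €1.157275
Acetaminophen (200 ct) €12.28: over-the-counter medicine → 3.25% → €0.3991
Sleeping bag €127.13: sporting goods → 9.5% → €12.07735
Bar stool €119.03: household furniture → 5.25% → €6.249075
RC car €50.21: children's toys → 5.25% → €2.636025
Wireless earbuds €36.08: electronics, under €250.00 → 0% → €0.00
Greeting card €3.50: other taxable items → 4.25% → €0.14875
Phone case €13.04: other taxable items → 4.25% → €0.5542
Pair of dumbbells (15 lb) €51.71: sporting goods → 9.5% → €4.91245
USB-C hub €33.44: electronics, under €250.00 → 0% → €0.00
Laptop €1837.14: electronics, €250.00 or more → 11% → €202.0854
Desk lamp €19.73: household furniture → 5.25% → €1.035825
Subtotal = €2330.52; unrounded tax = €231.25545 → €231.26; total due = €2561.78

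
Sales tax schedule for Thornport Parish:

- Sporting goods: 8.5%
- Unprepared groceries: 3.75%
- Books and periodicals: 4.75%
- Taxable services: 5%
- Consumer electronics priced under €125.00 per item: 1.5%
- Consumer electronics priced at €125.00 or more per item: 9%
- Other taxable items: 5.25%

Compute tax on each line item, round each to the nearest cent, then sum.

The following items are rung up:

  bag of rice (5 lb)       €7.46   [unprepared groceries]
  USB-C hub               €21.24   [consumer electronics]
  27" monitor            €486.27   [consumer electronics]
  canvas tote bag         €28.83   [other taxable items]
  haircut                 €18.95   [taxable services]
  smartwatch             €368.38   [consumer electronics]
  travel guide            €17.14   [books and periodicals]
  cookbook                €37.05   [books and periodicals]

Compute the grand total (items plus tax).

€1067.86

Bag of rice (5 lb) €7.46: unprepared groceries → 3.75% → €0.28
USB-C hub €21.24: consumer electronics, under €125.00 → 1.5% → €0.32
27" monitor €486.27: consumer electronics, €125.00 or more → 9% → €43.76
Canvas tote bag €28.83: other taxable items → 5.25% → €1.51
Haircut €18.95: taxable services → 5% → €0.95
Smartwatch €368.38: consumer electronics, €125.00 or more → 9% → €33.15
Travel guide €17.14: books and periodicals → 4.75% → €0.81
Cookbook €37.05: books and periodicals → 4.75% → €1.76
Subtotal = €985.32; tax = €82.54; total due = €1067.86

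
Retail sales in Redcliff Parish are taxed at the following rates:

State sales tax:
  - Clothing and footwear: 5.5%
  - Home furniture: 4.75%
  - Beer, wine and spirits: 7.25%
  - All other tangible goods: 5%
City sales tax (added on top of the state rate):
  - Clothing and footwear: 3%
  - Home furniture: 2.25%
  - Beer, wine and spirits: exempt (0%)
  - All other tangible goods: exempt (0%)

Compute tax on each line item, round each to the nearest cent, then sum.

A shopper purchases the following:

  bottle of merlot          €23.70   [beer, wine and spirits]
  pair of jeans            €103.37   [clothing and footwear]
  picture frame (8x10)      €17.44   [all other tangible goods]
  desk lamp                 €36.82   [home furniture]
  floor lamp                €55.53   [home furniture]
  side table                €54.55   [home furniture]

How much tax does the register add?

Bottle of merlot €23.70: beer, wine and spirits → 7.25% + 0% city = 7.25% → €1.72
Pair of jeans €103.37: clothing and footwear → 5.5% + 3% city = 8.5% → €8.79
Picture frame (8x10) €17.44: all other tangible goods → 5% + 0% city = 5% → €0.87
Desk lamp €36.82: home furniture → 4.75% + 2.25% city = 7% → €2.58
Floor lamp €55.53: home furniture → 4.75% + 2.25% city = 7% → €3.89
Side table €54.55: home furniture → 4.75% + 2.25% city = 7% → €3.82
Total tax = €1.72 + €8.79 + €0.87 + €2.58 + €3.89 + €3.82 = €21.67

€21.67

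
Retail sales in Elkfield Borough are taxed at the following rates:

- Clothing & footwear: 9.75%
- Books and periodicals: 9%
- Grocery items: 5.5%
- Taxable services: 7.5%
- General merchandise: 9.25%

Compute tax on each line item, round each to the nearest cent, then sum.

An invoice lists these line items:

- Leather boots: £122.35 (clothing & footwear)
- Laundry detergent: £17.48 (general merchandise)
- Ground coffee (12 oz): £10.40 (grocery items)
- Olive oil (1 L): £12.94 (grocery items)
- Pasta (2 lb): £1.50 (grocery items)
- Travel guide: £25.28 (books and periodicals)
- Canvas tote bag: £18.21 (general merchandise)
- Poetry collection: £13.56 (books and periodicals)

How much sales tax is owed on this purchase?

Leather boots £122.35: clothing & footwear → 9.75% → £11.93
Laundry detergent £17.48: general merchandise → 9.25% → £1.62
Ground coffee (12 oz) £10.40: grocery items → 5.5% → £0.57
Olive oil (1 L) £12.94: grocery items → 5.5% → £0.71
Pasta (2 lb) £1.50: grocery items → 5.5% → £0.08
Travel guide £25.28: books and periodicals → 9% → £2.28
Canvas tote bag £18.21: general merchandise → 9.25% → £1.68
Poetry collection £13.56: books and periodicals → 9% → £1.22
Total tax = £11.93 + £1.62 + £0.57 + £0.71 + £0.08 + £2.28 + £1.68 + £1.22 = £20.09

£20.09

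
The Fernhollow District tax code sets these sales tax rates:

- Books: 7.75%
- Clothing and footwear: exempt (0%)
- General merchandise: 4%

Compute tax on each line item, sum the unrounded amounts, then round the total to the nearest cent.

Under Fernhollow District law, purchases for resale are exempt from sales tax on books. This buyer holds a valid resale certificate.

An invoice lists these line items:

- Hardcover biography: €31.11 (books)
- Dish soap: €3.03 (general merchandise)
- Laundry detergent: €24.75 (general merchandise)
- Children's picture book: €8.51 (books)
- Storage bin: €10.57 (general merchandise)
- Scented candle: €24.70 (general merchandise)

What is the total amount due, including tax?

Hardcover biography €31.11: books, buyer-exempt → 0% → €0.00
Dish soap €3.03: general merchandise → 4% → €0.1212
Laundry detergent €24.75: general merchandise → 4% → €0.99
Children's picture book €8.51: books, buyer-exempt → 0% → €0.00
Storage bin €10.57: general merchandise → 4% → €0.4228
Scented candle €24.70: general merchandise → 4% → €0.988
Subtotal = €102.67; unrounded tax = €2.522 → €2.52; total due = €105.19

€105.19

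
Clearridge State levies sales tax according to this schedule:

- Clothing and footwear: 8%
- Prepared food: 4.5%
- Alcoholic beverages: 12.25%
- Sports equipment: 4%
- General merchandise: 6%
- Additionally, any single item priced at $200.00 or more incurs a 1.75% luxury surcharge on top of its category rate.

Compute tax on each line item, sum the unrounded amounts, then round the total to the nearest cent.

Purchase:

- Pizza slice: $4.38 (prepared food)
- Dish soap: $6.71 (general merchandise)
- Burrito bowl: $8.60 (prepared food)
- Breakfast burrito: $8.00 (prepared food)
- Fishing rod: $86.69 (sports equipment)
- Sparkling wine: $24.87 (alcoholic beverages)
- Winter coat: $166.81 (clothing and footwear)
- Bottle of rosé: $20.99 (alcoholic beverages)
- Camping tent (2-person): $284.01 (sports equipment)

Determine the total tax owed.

Pizza slice $4.38: prepared food → 4.5% → $0.1971
Dish soap $6.71: general merchandise → 6% → $0.4026
Burrito bowl $8.60: prepared food → 4.5% → $0.387
Breakfast burrito $8.00: prepared food → 4.5% → $0.36
Fishing rod $86.69: sports equipment → 4% → $3.4676
Sparkling wine $24.87: alcoholic beverages → 12.25% → $3.046575
Winter coat $166.81: clothing and footwear → 8% → $13.3448
Bottle of rosé $20.99: alcoholic beverages → 12.25% → $2.571275
Camping tent (2-person) $284.01: sports equipment → 4% + 1.75% surcharge = 5.75% → $16.330575
Unrounded tax sum = $40.107525 → $40.11

$40.11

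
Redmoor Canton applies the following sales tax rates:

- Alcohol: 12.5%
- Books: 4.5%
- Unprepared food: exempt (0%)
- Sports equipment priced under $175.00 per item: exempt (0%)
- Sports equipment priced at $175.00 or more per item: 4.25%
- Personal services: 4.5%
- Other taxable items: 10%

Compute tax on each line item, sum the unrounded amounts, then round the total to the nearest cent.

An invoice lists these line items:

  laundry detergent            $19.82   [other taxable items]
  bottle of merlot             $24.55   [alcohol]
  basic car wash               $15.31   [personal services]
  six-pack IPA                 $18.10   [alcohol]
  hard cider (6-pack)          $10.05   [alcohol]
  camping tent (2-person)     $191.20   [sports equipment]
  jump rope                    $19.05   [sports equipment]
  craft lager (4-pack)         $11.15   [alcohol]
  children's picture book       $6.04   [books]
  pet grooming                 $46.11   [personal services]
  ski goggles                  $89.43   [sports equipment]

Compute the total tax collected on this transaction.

$21.12

Laundry detergent $19.82: other taxable items → 10% → $1.982
Bottle of merlot $24.55: alcohol → 12.5% → $3.06875
Basic car wash $15.31: personal services → 4.5% → $0.68895
Six-pack IPA $18.10: alcohol → 12.5% → $2.2625
Hard cider (6-pack) $10.05: alcohol → 12.5% → $1.25625
Camping tent (2-person) $191.20: sports equipment, $175.00 or more → 4.25% → $8.126
Jump rope $19.05: sports equipment, under $175.00 → 0% → $0.00
Craft lager (4-pack) $11.15: alcohol → 12.5% → $1.39375
Children's picture book $6.04: books → 4.5% → $0.2718
Pet grooming $46.11: personal services → 4.5% → $2.07495
Ski goggles $89.43: sports equipment, under $175.00 → 0% → $0.00
Unrounded tax sum = $21.12495 → $21.12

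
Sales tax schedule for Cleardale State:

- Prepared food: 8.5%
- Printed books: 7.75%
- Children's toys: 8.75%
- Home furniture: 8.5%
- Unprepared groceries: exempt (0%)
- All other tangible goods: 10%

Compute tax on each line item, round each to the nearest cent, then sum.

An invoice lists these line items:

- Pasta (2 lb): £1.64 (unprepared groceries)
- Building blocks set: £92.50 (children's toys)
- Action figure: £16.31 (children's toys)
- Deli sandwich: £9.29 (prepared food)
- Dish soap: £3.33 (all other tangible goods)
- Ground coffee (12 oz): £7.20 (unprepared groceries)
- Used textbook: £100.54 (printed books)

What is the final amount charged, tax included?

£249.24

Pasta (2 lb) £1.64: unprepared groceries → 0% → £0.00
Building blocks set £92.50: children's toys → 8.75% → £8.09
Action figure £16.31: children's toys → 8.75% → £1.43
Deli sandwich £9.29: prepared food → 8.5% → £0.79
Dish soap £3.33: all other tangible goods → 10% → £0.33
Ground coffee (12 oz) £7.20: unprepared groceries → 0% → £0.00
Used textbook £100.54: printed books → 7.75% → £7.79
Subtotal = £230.81; tax = £18.43; total due = £249.24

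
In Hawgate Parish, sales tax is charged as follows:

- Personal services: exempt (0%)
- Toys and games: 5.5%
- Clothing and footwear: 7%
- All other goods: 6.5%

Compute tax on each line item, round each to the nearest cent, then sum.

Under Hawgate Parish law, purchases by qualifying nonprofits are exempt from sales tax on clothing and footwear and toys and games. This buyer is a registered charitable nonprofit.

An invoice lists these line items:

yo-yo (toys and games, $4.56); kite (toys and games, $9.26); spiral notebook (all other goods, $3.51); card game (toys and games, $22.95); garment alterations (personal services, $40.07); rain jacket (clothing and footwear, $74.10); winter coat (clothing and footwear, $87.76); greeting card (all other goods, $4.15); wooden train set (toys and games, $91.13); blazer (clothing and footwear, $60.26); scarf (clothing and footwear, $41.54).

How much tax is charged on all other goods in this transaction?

$0.50

Spiral notebook $3.51: all other goods → 6.5% → $0.23
Greeting card $4.15: all other goods → 6.5% → $0.27
Tax on all other goods = $0.23 + $0.27 = $0.50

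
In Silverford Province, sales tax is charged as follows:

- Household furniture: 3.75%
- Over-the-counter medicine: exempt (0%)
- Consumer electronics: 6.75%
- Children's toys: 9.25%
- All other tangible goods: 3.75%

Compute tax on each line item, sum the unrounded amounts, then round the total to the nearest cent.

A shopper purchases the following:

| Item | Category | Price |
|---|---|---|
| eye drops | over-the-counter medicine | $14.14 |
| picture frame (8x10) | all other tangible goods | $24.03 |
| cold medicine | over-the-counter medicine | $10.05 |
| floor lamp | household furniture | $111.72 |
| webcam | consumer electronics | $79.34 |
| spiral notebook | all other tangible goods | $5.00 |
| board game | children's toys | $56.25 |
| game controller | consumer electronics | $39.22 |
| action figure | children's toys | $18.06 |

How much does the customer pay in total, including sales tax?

Eye drops $14.14: over-the-counter medicine → 0% → $0.00
Picture frame (8x10) $24.03: all other tangible goods → 3.75% → $0.901125
Cold medicine $10.05: over-the-counter medicine → 0% → $0.00
Floor lamp $111.72: household furniture → 3.75% → $4.1895
Webcam $79.34: consumer electronics → 6.75% → $5.35545
Spiral notebook $5.00: all other tangible goods → 3.75% → $0.1875
Board game $56.25: children's toys → 9.25% → $5.203125
Game controller $39.22: consumer electronics → 6.75% → $2.64735
Action figure $18.06: children's toys → 9.25% → $1.67055
Subtotal = $357.81; unrounded tax = $20.1546 → $20.15; total due = $377.96

$377.96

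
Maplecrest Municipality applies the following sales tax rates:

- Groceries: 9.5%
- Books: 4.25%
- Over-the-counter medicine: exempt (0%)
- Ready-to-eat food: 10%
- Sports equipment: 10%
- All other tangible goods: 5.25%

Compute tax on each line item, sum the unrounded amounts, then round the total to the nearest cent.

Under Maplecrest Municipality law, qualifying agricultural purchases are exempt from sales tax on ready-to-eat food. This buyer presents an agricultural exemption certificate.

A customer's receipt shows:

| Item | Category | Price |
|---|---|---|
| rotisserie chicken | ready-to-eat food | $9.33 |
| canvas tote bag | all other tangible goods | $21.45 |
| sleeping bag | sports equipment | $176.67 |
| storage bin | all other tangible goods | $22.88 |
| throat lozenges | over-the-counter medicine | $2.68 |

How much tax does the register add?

$19.99

Rotisserie chicken $9.33: ready-to-eat food, buyer-exempt → 0% → $0.00
Canvas tote bag $21.45: all other tangible goods → 5.25% → $1.126125
Sleeping bag $176.67: sports equipment → 10% → $17.667
Storage bin $22.88: all other tangible goods → 5.25% → $1.2012
Throat lozenges $2.68: over-the-counter medicine → 0% → $0.00
Unrounded tax sum = $19.994325 → $19.99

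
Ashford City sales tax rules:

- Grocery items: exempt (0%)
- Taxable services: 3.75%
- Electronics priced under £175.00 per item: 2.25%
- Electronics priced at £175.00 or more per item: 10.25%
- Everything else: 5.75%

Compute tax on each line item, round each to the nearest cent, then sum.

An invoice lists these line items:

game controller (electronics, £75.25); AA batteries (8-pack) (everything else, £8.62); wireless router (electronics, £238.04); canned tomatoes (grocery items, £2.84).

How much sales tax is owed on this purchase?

£26.59

Game controller £75.25: electronics, under £175.00 → 2.25% → £1.69
AA batteries (8-pack) £8.62: everything else → 5.75% → £0.50
Wireless router £238.04: electronics, £175.00 or more → 10.25% → £24.40
Canned tomatoes £2.84: grocery items → 0% → £0.00
Total tax = £1.69 + £0.50 + £24.40 = £26.59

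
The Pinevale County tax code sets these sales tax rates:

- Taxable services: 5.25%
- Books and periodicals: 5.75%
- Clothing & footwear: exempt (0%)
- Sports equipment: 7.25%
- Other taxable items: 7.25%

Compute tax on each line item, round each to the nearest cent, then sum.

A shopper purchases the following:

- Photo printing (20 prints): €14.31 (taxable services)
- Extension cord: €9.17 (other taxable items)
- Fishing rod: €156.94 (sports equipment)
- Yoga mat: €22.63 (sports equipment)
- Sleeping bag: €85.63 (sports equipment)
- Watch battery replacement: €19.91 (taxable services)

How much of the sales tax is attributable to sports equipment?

€19.23

Fishing rod €156.94: sports equipment → 7.25% → €11.38
Yoga mat €22.63: sports equipment → 7.25% → €1.64
Sleeping bag €85.63: sports equipment → 7.25% → €6.21
Tax on sports equipment = €11.38 + €1.64 + €6.21 = €19.23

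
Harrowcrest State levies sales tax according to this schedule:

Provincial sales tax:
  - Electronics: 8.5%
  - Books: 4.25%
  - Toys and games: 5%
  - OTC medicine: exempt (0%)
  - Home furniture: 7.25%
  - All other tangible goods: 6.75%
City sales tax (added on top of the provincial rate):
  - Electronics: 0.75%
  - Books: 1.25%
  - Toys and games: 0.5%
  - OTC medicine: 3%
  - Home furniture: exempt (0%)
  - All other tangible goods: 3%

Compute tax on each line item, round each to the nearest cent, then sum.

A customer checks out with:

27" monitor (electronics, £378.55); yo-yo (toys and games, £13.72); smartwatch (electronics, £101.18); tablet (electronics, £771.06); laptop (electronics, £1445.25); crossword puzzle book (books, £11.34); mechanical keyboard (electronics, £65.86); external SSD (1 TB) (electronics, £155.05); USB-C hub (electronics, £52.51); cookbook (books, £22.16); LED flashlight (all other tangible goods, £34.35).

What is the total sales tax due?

£280.62

27" monitor £378.55: electronics → 8.5% + 0.75% city = 9.25% → £35.02
Yo-yo £13.72: toys and games → 5% + 0.5% city = 5.5% → £0.75
Smartwatch £101.18: electronics → 8.5% + 0.75% city = 9.25% → £9.36
Tablet £771.06: electronics → 8.5% + 0.75% city = 9.25% → £71.32
Laptop £1445.25: electronics → 8.5% + 0.75% city = 9.25% → £133.69
Crossword puzzle book £11.34: books → 4.25% + 1.25% city = 5.5% → £0.62
Mechanical keyboard £65.86: electronics → 8.5% + 0.75% city = 9.25% → £6.09
External SSD (1 TB) £155.05: electronics → 8.5% + 0.75% city = 9.25% → £14.34
USB-C hub £52.51: electronics → 8.5% + 0.75% city = 9.25% → £4.86
Cookbook £22.16: books → 4.25% + 1.25% city = 5.5% → £1.22
LED flashlight £34.35: all other tangible goods → 6.75% + 3% city = 9.75% → £3.35
Total tax = £35.02 + £0.75 + £9.36 + £71.32 + £133.69 + £0.62 + £6.09 + £14.34 + £4.86 + £1.22 + £3.35 = £280.62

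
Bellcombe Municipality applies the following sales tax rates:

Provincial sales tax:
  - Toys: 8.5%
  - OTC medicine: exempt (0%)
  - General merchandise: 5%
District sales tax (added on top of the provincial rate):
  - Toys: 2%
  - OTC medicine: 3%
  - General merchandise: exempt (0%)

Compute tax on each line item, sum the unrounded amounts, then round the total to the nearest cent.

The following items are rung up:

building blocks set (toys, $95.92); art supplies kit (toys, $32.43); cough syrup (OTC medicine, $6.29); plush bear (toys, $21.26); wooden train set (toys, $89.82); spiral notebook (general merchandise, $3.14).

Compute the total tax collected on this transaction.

$25.49

Building blocks set $95.92: toys → 8.5% + 2% district = 10.5% → $10.0716
Art supplies kit $32.43: toys → 8.5% + 2% district = 10.5% → $3.40515
Cough syrup $6.29: OTC medicine → 0% + 3% district = 3% → $0.1887
Plush bear $21.26: toys → 8.5% + 2% district = 10.5% → $2.2323
Wooden train set $89.82: toys → 8.5% + 2% district = 10.5% → $9.4311
Spiral notebook $3.14: general merchandise → 5% + 0% district = 5% → $0.157
Unrounded tax sum = $25.48585 → $25.49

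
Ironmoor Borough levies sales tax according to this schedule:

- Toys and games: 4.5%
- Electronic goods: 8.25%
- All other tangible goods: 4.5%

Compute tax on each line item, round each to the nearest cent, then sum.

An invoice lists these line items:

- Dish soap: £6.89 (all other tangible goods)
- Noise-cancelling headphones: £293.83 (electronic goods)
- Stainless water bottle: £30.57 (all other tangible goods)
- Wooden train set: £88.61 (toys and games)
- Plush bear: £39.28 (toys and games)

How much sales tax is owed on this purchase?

£31.69

Dish soap £6.89: all other tangible goods → 4.5% → £0.31
Noise-cancelling headphones £293.83: electronic goods → 8.25% → £24.24
Stainless water bottle £30.57: all other tangible goods → 4.5% → £1.38
Wooden train set £88.61: toys and games → 4.5% → £3.99
Plush bear £39.28: toys and games → 4.5% → £1.77
Total tax = £0.31 + £24.24 + £1.38 + £3.99 + £1.77 = £31.69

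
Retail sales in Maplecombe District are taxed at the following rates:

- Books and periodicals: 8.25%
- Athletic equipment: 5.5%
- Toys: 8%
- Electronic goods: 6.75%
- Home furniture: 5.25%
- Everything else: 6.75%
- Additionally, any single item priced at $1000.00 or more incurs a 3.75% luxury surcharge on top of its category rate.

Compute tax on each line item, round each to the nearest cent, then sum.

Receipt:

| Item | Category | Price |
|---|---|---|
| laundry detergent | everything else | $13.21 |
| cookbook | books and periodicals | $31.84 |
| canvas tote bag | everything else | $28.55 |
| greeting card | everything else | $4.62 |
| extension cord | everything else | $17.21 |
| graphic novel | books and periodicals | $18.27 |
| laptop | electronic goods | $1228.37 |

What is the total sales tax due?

$137.41

Laundry detergent $13.21: everything else → 6.75% → $0.89
Cookbook $31.84: books and periodicals → 8.25% → $2.63
Canvas tote bag $28.55: everything else → 6.75% → $1.93
Greeting card $4.62: everything else → 6.75% → $0.31
Extension cord $17.21: everything else → 6.75% → $1.16
Graphic novel $18.27: books and periodicals → 8.25% → $1.51
Laptop $1228.37: electronic goods → 6.75% + 3.75% surcharge = 10.5% → $128.98
Total tax = $0.89 + $2.63 + $1.93 + $0.31 + $1.16 + $1.51 + $128.98 = $137.41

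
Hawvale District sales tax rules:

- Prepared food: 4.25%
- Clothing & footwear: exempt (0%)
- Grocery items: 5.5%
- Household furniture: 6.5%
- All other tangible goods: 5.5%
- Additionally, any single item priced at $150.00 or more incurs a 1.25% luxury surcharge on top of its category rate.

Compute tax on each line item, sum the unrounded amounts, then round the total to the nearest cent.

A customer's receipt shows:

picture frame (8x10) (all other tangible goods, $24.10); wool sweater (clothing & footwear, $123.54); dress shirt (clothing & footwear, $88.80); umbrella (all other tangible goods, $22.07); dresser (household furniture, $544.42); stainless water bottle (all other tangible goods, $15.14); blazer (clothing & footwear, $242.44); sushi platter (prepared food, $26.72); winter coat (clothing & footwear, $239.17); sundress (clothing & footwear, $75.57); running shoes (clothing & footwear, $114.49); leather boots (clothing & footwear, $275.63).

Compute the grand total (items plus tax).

$1848.26

Picture frame (8x10) $24.10: all other tangible goods → 5.5% → $1.3255
Wool sweater $123.54: clothing & footwear → 0% → $0.00
Dress shirt $88.80: clothing & footwear → 0% → $0.00
Umbrella $22.07: all other tangible goods → 5.5% → $1.21385
Dresser $544.42: household furniture → 6.5% + 1.25% surcharge = 7.75% → $42.19255
Stainless water bottle $15.14: all other tangible goods → 5.5% → $0.8327
Blazer $242.44: clothing & footwear → 0% + 1.25% surcharge = 1.25% → $3.0305
Sushi platter $26.72: prepared food → 4.25% → $1.1356
Winter coat $239.17: clothing & footwear → 0% + 1.25% surcharge = 1.25% → $2.989625
Sundress $75.57: clothing & footwear → 0% → $0.00
Running shoes $114.49: clothing & footwear → 0% → $0.00
Leather boots $275.63: clothing & footwear → 0% + 1.25% surcharge = 1.25% → $3.445375
Subtotal = $1792.09; unrounded tax = $56.1657 → $56.17; total due = $1848.26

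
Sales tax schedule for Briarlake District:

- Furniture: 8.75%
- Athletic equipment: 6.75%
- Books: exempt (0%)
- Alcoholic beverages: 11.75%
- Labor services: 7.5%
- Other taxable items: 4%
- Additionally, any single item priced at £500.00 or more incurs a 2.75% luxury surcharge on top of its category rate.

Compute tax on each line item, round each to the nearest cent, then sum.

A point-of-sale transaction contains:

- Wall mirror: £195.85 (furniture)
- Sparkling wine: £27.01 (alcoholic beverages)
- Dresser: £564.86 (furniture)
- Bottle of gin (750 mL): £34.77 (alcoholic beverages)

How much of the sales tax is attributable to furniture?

Wall mirror £195.85: furniture → 8.75% → £17.14
Dresser £564.86: furniture → 8.75% + 2.75% surcharge = 11.5% → £64.96
Tax on furniture = £17.14 + £64.96 = £82.10

£82.10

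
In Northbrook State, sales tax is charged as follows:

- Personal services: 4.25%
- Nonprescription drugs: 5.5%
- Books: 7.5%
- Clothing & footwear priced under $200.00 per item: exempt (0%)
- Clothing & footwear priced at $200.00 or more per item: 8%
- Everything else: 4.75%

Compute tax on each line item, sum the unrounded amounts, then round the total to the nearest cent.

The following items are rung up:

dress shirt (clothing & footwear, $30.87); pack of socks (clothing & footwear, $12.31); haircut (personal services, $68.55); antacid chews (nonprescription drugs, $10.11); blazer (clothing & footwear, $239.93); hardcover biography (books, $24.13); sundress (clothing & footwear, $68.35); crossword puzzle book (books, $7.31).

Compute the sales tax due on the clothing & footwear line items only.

$19.19

Dress shirt $30.87: clothing & footwear, under $200.00 → 0% → $0.00
Pack of socks $12.31: clothing & footwear, under $200.00 → 0% → $0.00
Blazer $239.93: clothing & footwear, $200.00 or more → 8% → $19.1944
Sundress $68.35: clothing & footwear, under $200.00 → 0% → $0.00
Tax on clothing & footwear: unrounded sum = $19.1944 → $19.19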